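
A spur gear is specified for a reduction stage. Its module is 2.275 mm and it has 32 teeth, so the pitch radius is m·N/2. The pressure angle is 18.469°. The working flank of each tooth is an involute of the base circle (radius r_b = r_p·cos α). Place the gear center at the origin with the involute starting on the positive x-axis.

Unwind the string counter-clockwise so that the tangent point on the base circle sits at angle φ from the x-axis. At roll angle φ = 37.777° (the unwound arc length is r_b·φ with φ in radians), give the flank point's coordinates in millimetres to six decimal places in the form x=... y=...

x=41.233535 y=3.157413

pitch radius r_p = m·N/2 = 2.275·32/2 = 36.400000
base radius r_b = r_p·cos α = 36.400000·cos 18.469° = 34.525225
roll angle φ = 37.777° = 0.65933303 rad
x = r_b·(cos φ + φ·sin φ) = 34.525225·(0.79040099 + 0.65933303·0.61258982) = 41.233535
y = r_b·(sin φ − φ·cos φ) = 34.525225·(0.61258982 − 0.65933303·0.79040099) = 3.157413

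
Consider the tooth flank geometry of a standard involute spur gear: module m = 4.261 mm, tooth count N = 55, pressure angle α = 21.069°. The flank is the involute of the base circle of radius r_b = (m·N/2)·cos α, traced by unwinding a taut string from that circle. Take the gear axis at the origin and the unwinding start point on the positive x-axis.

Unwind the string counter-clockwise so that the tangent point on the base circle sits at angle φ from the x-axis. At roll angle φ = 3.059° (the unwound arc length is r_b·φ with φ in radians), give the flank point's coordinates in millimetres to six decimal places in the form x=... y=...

pitch radius r_p = m·N/2 = 4.261·55/2 = 117.177500
base radius r_b = r_p·cos α = 117.177500·cos 21.069° = 109.343970
roll angle φ = 3.059° = 0.05338962 rad
x = r_b·(cos φ + φ·sin φ) = 109.343970·(0.99857511 + 0.05338962·0.05336426) = 109.499699
y = r_b·(sin φ − φ·cos φ) = 109.343970·(0.05336426 − 0.05338962·0.99857511) = 0.005545

x=109.499699 y=0.005545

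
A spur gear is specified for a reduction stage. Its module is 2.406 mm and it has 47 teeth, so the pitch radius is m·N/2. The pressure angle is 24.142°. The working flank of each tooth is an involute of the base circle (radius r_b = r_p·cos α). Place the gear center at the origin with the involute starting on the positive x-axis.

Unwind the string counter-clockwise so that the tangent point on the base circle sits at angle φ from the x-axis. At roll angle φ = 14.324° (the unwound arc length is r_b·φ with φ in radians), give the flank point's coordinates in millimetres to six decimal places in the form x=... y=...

x=53.182889 y=0.267054

pitch radius r_p = m·N/2 = 2.406·47/2 = 56.541000
base radius r_b = r_p·cos α = 56.541000·cos 24.142° = 51.595619
roll angle φ = 14.324° = 0.25000096 rad
x = r_b·(cos φ + φ·sin φ) = 51.595619·(0.96891218 + 0.25000096·0.24740489) = 53.182889
y = r_b·(sin φ − φ·cos φ) = 51.595619·(0.24740489 − 0.25000096·0.96891218) = 0.267054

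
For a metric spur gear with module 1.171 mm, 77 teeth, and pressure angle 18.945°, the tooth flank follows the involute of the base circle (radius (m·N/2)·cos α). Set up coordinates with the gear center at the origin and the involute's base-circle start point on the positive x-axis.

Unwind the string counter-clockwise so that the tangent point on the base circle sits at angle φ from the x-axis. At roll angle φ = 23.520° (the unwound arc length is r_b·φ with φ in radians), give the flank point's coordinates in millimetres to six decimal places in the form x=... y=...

x=46.084190 y=0.966758

pitch radius r_p = m·N/2 = 1.171·77/2 = 45.083500
base radius r_b = r_p·cos α = 45.083500·cos 18.945° = 42.641357
roll angle φ = 23.520° = 0.41050144 rad
x = r_b·(cos φ + φ·sin φ) = 42.641357·(0.91692083 + 0.41050144·0.39906916) = 46.084190
y = r_b·(sin φ − φ·cos φ) = 42.641357·(0.39906916 − 0.41050144·0.91692083) = 0.966758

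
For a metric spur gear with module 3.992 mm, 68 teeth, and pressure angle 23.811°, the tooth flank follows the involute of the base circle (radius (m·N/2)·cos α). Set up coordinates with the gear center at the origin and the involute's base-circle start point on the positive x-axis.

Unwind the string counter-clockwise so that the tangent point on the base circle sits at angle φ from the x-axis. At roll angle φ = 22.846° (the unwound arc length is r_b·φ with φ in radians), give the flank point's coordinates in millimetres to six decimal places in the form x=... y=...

x=133.657632 y=2.582589

pitch radius r_p = m·N/2 = 3.992·68/2 = 135.728000
base radius r_b = r_p·cos α = 135.728000·cos 23.811° = 124.175128
roll angle φ = 22.846° = 0.39873792 rad
x = r_b·(cos φ + φ·sin φ) = 124.175128·(0.92155174 + 0.39873792·0.38825558) = 133.657632
y = r_b·(sin φ − φ·cos φ) = 124.175128·(0.38825558 − 0.39873792·0.92155174) = 2.582589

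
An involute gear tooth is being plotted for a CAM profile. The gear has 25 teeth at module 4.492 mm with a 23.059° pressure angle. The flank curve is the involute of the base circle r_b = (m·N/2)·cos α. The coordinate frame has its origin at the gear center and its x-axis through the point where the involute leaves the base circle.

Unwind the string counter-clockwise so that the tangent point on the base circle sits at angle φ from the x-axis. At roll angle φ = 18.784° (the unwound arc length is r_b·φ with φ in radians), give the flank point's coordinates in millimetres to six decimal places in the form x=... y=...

pitch radius r_p = m·N/2 = 4.492·25/2 = 56.150000
base radius r_b = r_p·cos α = 56.150000·cos 23.059° = 51.663728
roll angle φ = 18.784° = 0.32784265 rad
x = r_b·(cos φ + φ·sin φ) = 51.663728·(0.94673922 + 0.32784265·0.32200133) = 54.365998
y = r_b·(sin φ − φ·cos φ) = 51.663728·(0.32200133 − 0.32784265·0.94673922) = 0.600324

x=54.365998 y=0.600324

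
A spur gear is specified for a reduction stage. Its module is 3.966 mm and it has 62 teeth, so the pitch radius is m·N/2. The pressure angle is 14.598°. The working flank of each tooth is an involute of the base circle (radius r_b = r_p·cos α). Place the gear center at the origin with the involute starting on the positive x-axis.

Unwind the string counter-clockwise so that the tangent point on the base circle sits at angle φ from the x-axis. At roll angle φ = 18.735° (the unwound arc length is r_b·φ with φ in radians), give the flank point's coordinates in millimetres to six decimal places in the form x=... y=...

x=125.168601 y=1.371780

pitch radius r_p = m·N/2 = 3.966·62/2 = 122.946000
base radius r_b = r_p·cos α = 122.946000·cos 14.598° = 118.977053
roll angle φ = 18.735° = 0.32698744 rad
x = r_b·(cos φ + φ·sin φ) = 118.977053·(0.94701425 + 0.32698744·0.32119155) = 125.168601
y = r_b·(sin φ − φ·cos φ) = 118.977053·(0.32119155 − 0.32698744·0.94701425) = 1.371780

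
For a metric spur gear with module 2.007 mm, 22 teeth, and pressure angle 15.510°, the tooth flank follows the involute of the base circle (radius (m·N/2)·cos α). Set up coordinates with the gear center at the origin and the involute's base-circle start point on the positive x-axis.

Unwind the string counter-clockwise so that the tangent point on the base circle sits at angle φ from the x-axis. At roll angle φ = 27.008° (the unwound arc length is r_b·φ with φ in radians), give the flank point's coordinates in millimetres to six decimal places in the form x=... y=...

pitch radius r_p = m·N/2 = 2.007·22/2 = 22.077000
base radius r_b = r_p·cos α = 22.077000·cos 15.510° = 21.273039
roll angle φ = 27.008° = 0.47137852 rad
x = r_b·(cos φ + φ·sin φ) = 21.273039·(0.89094313 + 0.47137852·0.45411490) = 23.506775
y = r_b·(sin φ − φ·cos φ) = 21.273039·(0.45411490 − 0.47137852·0.89094313) = 0.726335

x=23.506775 y=0.726335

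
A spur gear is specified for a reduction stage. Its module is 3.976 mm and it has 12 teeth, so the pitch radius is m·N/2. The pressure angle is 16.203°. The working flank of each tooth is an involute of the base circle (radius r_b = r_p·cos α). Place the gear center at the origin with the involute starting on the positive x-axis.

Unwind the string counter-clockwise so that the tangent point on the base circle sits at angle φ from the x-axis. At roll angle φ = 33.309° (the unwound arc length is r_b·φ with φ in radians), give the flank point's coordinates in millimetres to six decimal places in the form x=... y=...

pitch radius r_p = m·N/2 = 3.976·12/2 = 23.856000
base radius r_b = r_p·cos α = 23.856000·cos 16.203° = 22.908418
roll angle φ = 33.309° = 0.58135172 rad
x = r_b·(cos φ + φ·sin φ) = 22.908418·(0.83572111 + 0.58135172·0.54915410) = 26.458599
y = r_b·(sin φ − φ·cos φ) = 22.908418·(0.54915410 − 0.58135172·0.83572111) = 1.450245

x=26.458599 y=1.450245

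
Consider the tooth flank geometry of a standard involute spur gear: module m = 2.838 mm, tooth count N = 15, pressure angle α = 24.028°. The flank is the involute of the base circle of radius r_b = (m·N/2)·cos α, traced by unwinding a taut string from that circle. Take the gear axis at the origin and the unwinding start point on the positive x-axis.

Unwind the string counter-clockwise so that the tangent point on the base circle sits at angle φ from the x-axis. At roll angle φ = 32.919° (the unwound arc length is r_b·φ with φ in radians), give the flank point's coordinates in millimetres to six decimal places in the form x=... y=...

x=22.389286 y=1.188928

pitch radius r_p = m·N/2 = 2.838·15/2 = 21.285000
base radius r_b = r_p·cos α = 21.285000·cos 24.028° = 19.440582
roll angle φ = 32.919° = 0.57454494 rad
x = r_b·(cos φ + φ·sin φ) = 19.440582·(0.83943969 + 0.57454494·0.54345285) = 22.389286
y = r_b·(sin φ − φ·cos φ) = 19.440582·(0.54345285 − 0.57454494·0.83943969) = 1.188928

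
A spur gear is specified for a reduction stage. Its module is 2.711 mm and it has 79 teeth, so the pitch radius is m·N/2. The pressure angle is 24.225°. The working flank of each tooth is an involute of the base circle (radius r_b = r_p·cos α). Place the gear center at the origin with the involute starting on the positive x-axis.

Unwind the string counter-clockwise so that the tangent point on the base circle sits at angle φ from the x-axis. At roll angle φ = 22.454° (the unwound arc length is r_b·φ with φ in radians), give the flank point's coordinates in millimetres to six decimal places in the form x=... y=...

x=104.868320 y=1.929304

pitch radius r_p = m·N/2 = 2.711·79/2 = 107.084500
base radius r_b = r_p·cos α = 107.084500·cos 24.225° = 97.654764
roll angle φ = 22.454° = 0.39189623 rad
x = r_b·(cos φ + φ·sin φ) = 97.654764·(0.92418647 + 0.39189623·0.38194157) = 104.868320
y = r_b·(sin φ − φ·cos φ) = 97.654764·(0.38194157 − 0.39189623·0.92418647) = 1.929304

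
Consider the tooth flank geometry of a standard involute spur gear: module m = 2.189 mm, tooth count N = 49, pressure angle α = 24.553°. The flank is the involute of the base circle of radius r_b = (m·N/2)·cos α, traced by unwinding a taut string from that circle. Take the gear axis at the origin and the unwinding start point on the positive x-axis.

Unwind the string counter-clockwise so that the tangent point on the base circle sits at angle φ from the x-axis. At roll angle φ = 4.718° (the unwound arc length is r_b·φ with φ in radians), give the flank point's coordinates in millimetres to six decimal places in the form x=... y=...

x=48.946188 y=0.009073

pitch radius r_p = m·N/2 = 2.189·49/2 = 53.630500
base radius r_b = r_p·cos α = 53.630500·cos 24.553° = 48.781084
roll angle φ = 4.718° = 0.08234463 rad
x = r_b·(cos φ + φ·sin φ) = 48.781084·(0.99661160 + 0.08234463·0.08225161) = 48.946188
y = r_b·(sin φ − φ·cos φ) = 48.781084·(0.08225161 − 0.08234463·0.99661160) = 0.009073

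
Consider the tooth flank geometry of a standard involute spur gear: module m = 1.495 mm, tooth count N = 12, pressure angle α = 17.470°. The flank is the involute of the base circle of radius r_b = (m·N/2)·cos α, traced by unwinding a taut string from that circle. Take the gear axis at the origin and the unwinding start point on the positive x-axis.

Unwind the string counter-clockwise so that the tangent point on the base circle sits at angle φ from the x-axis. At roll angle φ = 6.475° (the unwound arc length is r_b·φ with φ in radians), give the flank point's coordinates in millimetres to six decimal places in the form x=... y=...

x=8.610715 y=0.004111

pitch radius r_p = m·N/2 = 1.495·12/2 = 8.970000
base radius r_b = r_p·cos α = 8.970000·cos 17.470° = 8.556252
roll angle φ = 6.475° = 0.11301007 rad
x = r_b·(cos φ + φ·sin φ) = 8.556252·(0.99362116 + 0.11301007·0.11276968) = 8.610715
y = r_b·(sin φ − φ·cos φ) = 8.556252·(0.11276968 − 0.11301007·0.99362116) = 0.004111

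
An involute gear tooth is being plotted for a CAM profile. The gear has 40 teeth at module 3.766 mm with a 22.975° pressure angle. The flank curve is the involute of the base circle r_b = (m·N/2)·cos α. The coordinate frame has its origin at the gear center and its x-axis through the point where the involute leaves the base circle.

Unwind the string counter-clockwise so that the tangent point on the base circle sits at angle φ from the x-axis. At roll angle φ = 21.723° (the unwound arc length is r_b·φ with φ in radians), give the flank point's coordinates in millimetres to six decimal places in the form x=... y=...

x=74.151613 y=1.241742

pitch radius r_p = m·N/2 = 3.766·40/2 = 75.320000
base radius r_b = r_p·cos α = 75.320000·cos 22.975° = 69.345260
roll angle φ = 21.723° = 0.37913787 rad
x = r_b·(cos φ + φ·sin φ) = 69.345260·(0.92898407 + 0.37913787·0.37011971) = 74.151613
y = r_b·(sin φ − φ·cos φ) = 69.345260·(0.37011971 − 0.37913787·0.92898407) = 1.241742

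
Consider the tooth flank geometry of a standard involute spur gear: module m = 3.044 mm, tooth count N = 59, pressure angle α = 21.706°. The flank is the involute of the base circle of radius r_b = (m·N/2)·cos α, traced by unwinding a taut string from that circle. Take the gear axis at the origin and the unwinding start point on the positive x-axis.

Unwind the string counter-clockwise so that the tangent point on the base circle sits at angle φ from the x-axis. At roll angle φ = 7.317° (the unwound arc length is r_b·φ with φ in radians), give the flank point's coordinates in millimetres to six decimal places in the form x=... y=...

pitch radius r_p = m·N/2 = 3.044·59/2 = 89.798000
base radius r_b = r_p·cos α = 89.798000·cos 21.706° = 83.430769
roll angle φ = 7.317° = 0.12770574 rad
x = r_b·(cos φ + φ·sin φ) = 83.430769·(0.99185670 + 0.12770574·0.12735890) = 84.108324
y = r_b·(sin φ − φ·cos φ) = 83.430769·(0.12735890 − 0.12770574·0.99185670) = 0.057827

x=84.108324 y=0.057827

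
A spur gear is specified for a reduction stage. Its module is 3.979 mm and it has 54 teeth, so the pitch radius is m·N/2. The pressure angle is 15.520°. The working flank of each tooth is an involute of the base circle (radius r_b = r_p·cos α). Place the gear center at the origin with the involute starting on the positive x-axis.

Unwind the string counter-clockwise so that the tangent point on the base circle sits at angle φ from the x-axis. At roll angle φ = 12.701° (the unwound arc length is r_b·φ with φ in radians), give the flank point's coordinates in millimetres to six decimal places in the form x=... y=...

pitch radius r_p = m·N/2 = 3.979·54/2 = 107.433000
base radius r_b = r_p·cos α = 107.433000·cos 15.520° = 103.515682
roll angle φ = 12.701° = 0.22167427 rad
x = r_b·(cos φ + φ·sin φ) = 103.515682·(0.97553071 + 0.22167427·0.21986323) = 106.027876
y = r_b·(sin φ − φ·cos φ) = 103.515682·(0.21986323 − 0.22167427·0.97553071) = 0.374020

x=106.027876 y=0.374020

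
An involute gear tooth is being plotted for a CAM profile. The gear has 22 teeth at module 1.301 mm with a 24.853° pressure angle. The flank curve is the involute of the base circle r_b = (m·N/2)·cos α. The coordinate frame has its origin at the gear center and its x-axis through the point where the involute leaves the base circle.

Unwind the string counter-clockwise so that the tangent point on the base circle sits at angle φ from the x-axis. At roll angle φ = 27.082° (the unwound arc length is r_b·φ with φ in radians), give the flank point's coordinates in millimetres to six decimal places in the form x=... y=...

pitch radius r_p = m·N/2 = 1.301·22/2 = 14.311000
base radius r_b = r_p·cos α = 14.311000·cos 24.853° = 12.985645
roll angle φ = 27.082° = 0.47267007 rad
x = r_b·(cos φ + φ·sin φ) = 12.985645·(0.89035587 + 0.47267007·0.45526522) = 14.356230
y = r_b·(sin φ − φ·cos φ) = 12.985645·(0.45526522 − 0.47267007·0.89035587) = 0.446974

x=14.356230 y=0.446974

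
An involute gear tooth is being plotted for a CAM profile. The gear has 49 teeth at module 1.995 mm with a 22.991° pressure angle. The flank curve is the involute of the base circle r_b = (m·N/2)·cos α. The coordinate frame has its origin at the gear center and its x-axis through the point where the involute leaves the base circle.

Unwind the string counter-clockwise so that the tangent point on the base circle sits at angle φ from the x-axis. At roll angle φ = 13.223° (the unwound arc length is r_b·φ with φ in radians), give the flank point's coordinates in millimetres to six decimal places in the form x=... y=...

x=46.177321 y=0.183379

pitch radius r_p = m·N/2 = 1.995·49/2 = 48.877500
base radius r_b = r_p·cos α = 48.877500·cos 22.991° = 44.994975
roll angle φ = 13.223° = 0.23078489 rad
x = r_b·(cos φ + φ·sin φ) = 44.994975·(0.97348716 + 0.23078489·0.22874167) = 46.177321
y = r_b·(sin φ − φ·cos φ) = 44.994975·(0.22874167 − 0.23078489·0.97348716) = 0.183379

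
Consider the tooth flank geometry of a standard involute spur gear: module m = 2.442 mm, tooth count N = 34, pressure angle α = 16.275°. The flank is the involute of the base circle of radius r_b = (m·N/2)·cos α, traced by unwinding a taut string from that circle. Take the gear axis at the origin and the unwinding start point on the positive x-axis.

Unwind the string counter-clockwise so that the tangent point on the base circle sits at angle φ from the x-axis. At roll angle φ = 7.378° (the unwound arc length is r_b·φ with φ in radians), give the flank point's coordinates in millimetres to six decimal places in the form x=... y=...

x=40.179465 y=0.028317

pitch radius r_p = m·N/2 = 2.442·34/2 = 41.514000
base radius r_b = r_p·cos α = 41.514000·cos 16.275° = 39.850437
roll angle φ = 7.378° = 0.12877039 rad
x = r_b·(cos φ + φ·sin φ) = 39.850437·(0.99172054 + 0.12877039·0.12841481) = 40.179465
y = r_b·(sin φ − φ·cos φ) = 39.850437·(0.12841481 − 0.12877039·0.99172054) = 0.028317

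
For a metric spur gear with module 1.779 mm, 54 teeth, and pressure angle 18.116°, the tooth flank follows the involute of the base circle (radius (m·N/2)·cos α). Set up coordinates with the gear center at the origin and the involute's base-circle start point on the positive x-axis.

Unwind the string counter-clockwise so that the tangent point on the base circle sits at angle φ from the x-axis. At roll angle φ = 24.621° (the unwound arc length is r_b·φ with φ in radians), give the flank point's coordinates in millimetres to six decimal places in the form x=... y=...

pitch radius r_p = m·N/2 = 1.779·54/2 = 48.033000
base radius r_b = r_p·cos α = 48.033000·cos 18.116° = 45.651953
roll angle φ = 24.621° = 0.42971752 rad
x = r_b·(cos φ + φ·sin φ) = 45.651953·(0.90908347 + 0.42971752·0.41661402) = 49.674338
y = r_b·(sin φ − φ·cos φ) = 45.651953·(0.41661402 − 0.42971752·0.90908347) = 1.185350

x=49.674338 y=1.185350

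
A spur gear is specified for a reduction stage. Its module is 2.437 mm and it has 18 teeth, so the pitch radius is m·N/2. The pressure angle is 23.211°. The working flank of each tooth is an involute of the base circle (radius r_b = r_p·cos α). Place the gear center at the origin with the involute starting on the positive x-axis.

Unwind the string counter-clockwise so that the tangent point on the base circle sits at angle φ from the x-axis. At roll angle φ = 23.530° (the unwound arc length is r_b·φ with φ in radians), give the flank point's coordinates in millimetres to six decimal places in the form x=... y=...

x=21.786582 y=0.457590

pitch radius r_p = m·N/2 = 2.437·18/2 = 21.933000
base radius r_b = r_p·cos α = 21.933000·cos 23.211° = 20.157736
roll angle φ = 23.530° = 0.41067597 rad
x = r_b·(cos φ + φ·sin φ) = 20.157736·(0.91685116 + 0.41067597·0.39922919) = 21.786582
y = r_b·(sin φ − φ·cos φ) = 20.157736·(0.39922919 − 0.41067597·0.91685116) = 0.457590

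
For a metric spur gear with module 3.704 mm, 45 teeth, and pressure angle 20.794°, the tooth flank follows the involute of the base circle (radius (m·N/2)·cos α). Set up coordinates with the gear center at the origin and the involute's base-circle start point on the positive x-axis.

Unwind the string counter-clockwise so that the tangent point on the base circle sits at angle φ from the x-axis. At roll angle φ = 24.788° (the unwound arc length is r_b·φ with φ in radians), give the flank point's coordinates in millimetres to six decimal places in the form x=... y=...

x=84.865189 y=2.063888

pitch radius r_p = m·N/2 = 3.704·45/2 = 83.340000
base radius r_b = r_p·cos α = 83.340000·cos 20.794° = 77.911471
roll angle φ = 24.788° = 0.43263221 rad
x = r_b·(cos φ + φ·sin φ) = 77.911471·(0.90786531 + 0.43263221·0.41926195) = 84.865189
y = r_b·(sin φ − φ·cos φ) = 77.911471·(0.41926195 − 0.43263221·0.90786531) = 2.063888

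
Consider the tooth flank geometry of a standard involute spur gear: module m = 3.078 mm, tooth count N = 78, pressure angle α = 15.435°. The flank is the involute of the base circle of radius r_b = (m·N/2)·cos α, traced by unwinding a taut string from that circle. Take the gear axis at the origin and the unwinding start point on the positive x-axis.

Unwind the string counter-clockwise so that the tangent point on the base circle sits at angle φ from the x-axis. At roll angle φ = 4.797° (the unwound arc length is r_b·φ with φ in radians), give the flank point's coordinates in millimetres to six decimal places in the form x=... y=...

pitch radius r_p = m·N/2 = 3.078·78/2 = 120.042000
base radius r_b = r_p·cos α = 120.042000·cos 15.435° = 115.712446
roll angle φ = 4.797° = 0.08372344 rad
x = r_b·(cos φ + φ·sin φ) = 115.712446·(0.99649724 + 0.08372344·0.08362567) = 116.117285
y = r_b·(sin φ − φ·cos φ) = 115.712446·(0.08362567 − 0.08372344·0.99649724) = 0.022620

x=116.117285 y=0.022620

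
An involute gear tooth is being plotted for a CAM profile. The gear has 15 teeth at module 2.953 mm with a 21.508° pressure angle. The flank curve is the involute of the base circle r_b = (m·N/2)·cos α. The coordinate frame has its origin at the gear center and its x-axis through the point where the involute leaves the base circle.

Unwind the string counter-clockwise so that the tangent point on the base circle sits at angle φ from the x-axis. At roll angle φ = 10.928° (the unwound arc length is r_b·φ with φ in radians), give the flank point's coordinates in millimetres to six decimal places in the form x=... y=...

x=20.976675 y=0.047482

pitch radius r_p = m·N/2 = 2.953·15/2 = 22.147500
base radius r_b = r_p·cos α = 22.147500·cos 21.508° = 20.605290
roll angle φ = 10.928° = 0.19072958 rad
x = r_b·(cos φ + φ·sin φ) = 20.605290·(0.98186619 + 0.19072958·0.18957530) = 20.976675
y = r_b·(sin φ − φ·cos φ) = 20.605290·(0.18957530 − 0.19072958·0.98186619) = 0.047482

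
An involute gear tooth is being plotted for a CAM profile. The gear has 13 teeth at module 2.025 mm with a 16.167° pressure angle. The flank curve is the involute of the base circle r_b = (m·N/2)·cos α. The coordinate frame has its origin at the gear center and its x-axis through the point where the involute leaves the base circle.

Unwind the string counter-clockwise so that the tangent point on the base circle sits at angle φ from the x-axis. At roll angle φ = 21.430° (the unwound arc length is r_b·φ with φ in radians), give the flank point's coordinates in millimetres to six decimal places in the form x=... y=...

pitch radius r_p = m·N/2 = 2.025·13/2 = 13.162500
base radius r_b = r_p·cos α = 13.162500·cos 16.167° = 12.641979
roll angle φ = 21.430° = 0.37402406 rad
x = r_b·(cos φ + φ·sin φ) = 12.641979·(0.93086464 + 0.37402406·0.36536423) = 13.495561
y = r_b·(sin φ − φ·cos φ) = 12.641979·(0.36536423 − 0.37402406·0.93086464) = 0.217423

x=13.495561 y=0.217423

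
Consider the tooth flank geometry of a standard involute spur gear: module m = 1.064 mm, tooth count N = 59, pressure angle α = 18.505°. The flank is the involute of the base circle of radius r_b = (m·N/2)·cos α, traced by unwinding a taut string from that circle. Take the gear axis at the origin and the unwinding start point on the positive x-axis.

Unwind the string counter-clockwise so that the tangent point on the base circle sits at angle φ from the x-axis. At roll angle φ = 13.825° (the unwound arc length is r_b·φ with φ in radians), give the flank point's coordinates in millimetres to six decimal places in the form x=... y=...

pitch radius r_p = m·N/2 = 1.064·59/2 = 31.388000
base radius r_b = r_p·cos α = 31.388000·cos 18.505° = 29.765114
roll angle φ = 13.825° = 0.24129177 rad
x = r_b·(cos φ + φ·sin φ) = 29.765114·(0.97103011 + 0.24129177·0.23895717) = 30.619030
y = r_b·(sin φ − φ·cos φ) = 29.765114·(0.23895717 − 0.24129177·0.97103011) = 0.138574

x=30.619030 y=0.138574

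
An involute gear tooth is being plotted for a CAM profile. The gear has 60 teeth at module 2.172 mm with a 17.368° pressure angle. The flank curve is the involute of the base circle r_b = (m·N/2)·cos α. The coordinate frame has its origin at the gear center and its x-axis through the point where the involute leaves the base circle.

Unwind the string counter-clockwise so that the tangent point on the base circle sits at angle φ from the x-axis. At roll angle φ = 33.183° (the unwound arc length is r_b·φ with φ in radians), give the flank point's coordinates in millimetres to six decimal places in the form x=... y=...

pitch radius r_p = m·N/2 = 2.172·60/2 = 65.160000
base radius r_b = r_p·cos α = 65.160000·cos 17.368° = 62.189173
roll angle φ = 33.183° = 0.57915261 rad
x = r_b·(cos φ + φ·sin φ) = 62.189173·(0.83692674 + 0.57915261·0.54731493) = 71.760435
y = r_b·(sin φ − φ·cos φ) = 62.189173·(0.54731493 − 0.57915261·0.83692674) = 3.893454

x=71.760435 y=3.893454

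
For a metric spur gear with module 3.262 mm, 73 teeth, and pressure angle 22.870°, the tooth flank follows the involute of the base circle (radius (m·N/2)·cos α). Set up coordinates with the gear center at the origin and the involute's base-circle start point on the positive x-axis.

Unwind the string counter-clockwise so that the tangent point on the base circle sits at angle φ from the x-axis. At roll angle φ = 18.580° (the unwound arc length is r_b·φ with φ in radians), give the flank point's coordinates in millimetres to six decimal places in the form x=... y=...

pitch radius r_p = m·N/2 = 3.262·73/2 = 119.063000
base radius r_b = r_p·cos α = 119.063000·cos 22.870° = 109.703341
roll angle φ = 18.580° = 0.32428218 rad
x = r_b·(cos φ + φ·sin φ) = 109.703341·(0.94787969 + 0.32428218·0.31862846) = 115.320725
y = r_b·(sin φ − φ·cos φ) = 109.703341·(0.31862846 − 0.32428218·0.94787969) = 1.233940

x=115.320725 y=1.233940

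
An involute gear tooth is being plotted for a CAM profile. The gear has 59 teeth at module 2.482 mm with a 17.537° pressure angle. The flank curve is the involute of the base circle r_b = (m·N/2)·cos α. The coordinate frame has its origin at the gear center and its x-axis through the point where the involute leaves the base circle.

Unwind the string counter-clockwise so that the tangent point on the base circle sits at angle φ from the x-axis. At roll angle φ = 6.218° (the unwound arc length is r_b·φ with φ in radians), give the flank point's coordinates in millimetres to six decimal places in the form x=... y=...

pitch radius r_p = m·N/2 = 2.482·59/2 = 73.219000
base radius r_b = r_p·cos α = 73.219000·cos 17.537° = 69.815969
roll angle φ = 6.218° = 0.10852457 rad
x = r_b·(cos φ + φ·sin φ) = 69.815969·(0.99411699 + 0.10852457·0.10831167) = 70.225891
y = r_b·(sin φ − φ·cos φ) = 69.815969·(0.10831167 − 0.10852457·0.99411699) = 0.029710

x=70.225891 y=0.029710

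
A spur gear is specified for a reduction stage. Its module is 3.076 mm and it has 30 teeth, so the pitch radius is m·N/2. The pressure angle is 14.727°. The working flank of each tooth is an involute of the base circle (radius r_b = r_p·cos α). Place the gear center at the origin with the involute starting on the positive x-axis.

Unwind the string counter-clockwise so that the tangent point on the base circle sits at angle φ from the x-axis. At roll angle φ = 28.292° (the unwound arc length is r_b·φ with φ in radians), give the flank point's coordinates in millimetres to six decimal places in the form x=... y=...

x=49.737350 y=1.747616

pitch radius r_p = m·N/2 = 3.076·30/2 = 46.140000
base radius r_b = r_p·cos α = 46.140000·cos 14.727° = 44.624212
roll angle φ = 28.292° = 0.49378855 rad
x = r_b·(cos φ + φ·sin φ) = 44.624212·(0.88054354 + 0.49378855·0.47396527) = 49.737350
y = r_b·(sin φ − φ·cos φ) = 44.624212·(0.47396527 − 0.49378855·0.88054354) = 1.747616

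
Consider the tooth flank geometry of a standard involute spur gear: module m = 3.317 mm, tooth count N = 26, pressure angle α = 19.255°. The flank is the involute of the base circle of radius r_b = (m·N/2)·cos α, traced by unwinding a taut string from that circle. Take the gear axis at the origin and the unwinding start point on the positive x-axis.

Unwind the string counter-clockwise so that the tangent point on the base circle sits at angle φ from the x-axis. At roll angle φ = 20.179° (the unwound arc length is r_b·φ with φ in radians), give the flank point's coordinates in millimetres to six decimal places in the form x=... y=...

x=43.155786 y=0.585466

pitch radius r_p = m·N/2 = 3.317·26/2 = 43.121000
base radius r_b = r_p·cos α = 43.121000·cos 19.255° = 40.708822
roll angle φ = 20.179° = 0.35218999 rad
x = r_b·(cos φ + φ·sin φ) = 40.708822·(0.93861952 + 0.35218999·0.34495420) = 43.155786
y = r_b·(sin φ − φ·cos φ) = 40.708822·(0.34495420 − 0.35218999·0.93861952) = 0.585466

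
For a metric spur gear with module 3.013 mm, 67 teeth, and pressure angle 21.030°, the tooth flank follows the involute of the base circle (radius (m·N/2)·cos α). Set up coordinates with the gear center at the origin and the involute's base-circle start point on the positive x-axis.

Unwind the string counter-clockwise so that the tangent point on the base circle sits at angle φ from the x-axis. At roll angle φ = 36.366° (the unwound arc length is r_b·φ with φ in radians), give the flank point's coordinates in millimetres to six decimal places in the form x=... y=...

pitch radius r_p = m·N/2 = 3.013·67/2 = 100.935500
base radius r_b = r_p·cos α = 100.935500·cos 21.030° = 94.212455
roll angle φ = 36.366° = 0.63470644 rad
x = r_b·(cos φ + φ·sin φ) = 94.212455·(0.80524580 + 0.63470644·0.59294115) = 111.320434
y = r_b·(sin φ − φ·cos φ) = 94.212455·(0.59294115 − 0.63470644·0.80524580) = 7.710956

x=111.320434 y=7.710956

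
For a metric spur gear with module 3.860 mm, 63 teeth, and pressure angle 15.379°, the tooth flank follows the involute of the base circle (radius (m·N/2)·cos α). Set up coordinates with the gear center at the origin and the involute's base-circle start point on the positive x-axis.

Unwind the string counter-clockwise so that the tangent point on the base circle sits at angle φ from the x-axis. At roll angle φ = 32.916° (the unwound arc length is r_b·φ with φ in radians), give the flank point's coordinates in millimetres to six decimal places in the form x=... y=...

pitch radius r_p = m·N/2 = 3.860·63/2 = 121.590000
base radius r_b = r_p·cos α = 121.590000·cos 15.379° = 117.236187
roll angle φ = 32.916° = 0.57449258 rad
x = r_b·(cos φ + φ·sin φ) = 117.236187·(0.83946815 + 0.57449258·0.54340889) = 135.015351
y = r_b·(sin φ − φ·cos φ) = 117.236187·(0.54340889 − 0.57449258·0.83946815) = 7.167900

x=135.015351 y=7.167900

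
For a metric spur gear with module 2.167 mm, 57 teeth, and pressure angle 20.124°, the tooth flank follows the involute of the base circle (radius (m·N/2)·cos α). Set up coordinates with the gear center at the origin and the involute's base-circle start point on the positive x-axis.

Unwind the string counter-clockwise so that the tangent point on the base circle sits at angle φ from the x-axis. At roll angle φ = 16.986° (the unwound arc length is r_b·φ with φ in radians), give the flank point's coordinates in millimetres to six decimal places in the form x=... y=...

x=60.481692 y=0.499239

pitch radius r_p = m·N/2 = 2.167·57/2 = 61.759500
base radius r_b = r_p·cos α = 61.759500·cos 20.124° = 57.989096
roll angle φ = 16.986° = 0.29646163 rad
x = r_b·(cos φ + φ·sin φ) = 57.989096·(0.95637617 + 0.29646163·0.29213803) = 60.481692
y = r_b·(sin φ − φ·cos φ) = 57.989096·(0.29213803 − 0.29646163·0.95637617) = 0.499239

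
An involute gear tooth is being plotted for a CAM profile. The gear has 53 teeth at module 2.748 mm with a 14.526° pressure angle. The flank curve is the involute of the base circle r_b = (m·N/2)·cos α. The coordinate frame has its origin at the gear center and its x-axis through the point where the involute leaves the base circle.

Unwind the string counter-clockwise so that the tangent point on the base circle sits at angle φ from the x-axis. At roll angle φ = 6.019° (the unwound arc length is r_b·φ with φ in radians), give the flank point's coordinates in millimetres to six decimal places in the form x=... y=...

x=70.882073 y=0.027212

pitch radius r_p = m·N/2 = 2.748·53/2 = 72.822000
base radius r_b = r_p·cos α = 72.822000·cos 14.526° = 70.494166
roll angle φ = 6.019° = 0.10505137 rad
x = r_b·(cos φ + φ·sin φ) = 70.494166·(0.99448718 + 0.10505137·0.10485825) = 70.882073
y = r_b·(sin φ − φ·cos φ) = 70.494166·(0.10485825 − 0.10505137·0.99448718) = 0.027212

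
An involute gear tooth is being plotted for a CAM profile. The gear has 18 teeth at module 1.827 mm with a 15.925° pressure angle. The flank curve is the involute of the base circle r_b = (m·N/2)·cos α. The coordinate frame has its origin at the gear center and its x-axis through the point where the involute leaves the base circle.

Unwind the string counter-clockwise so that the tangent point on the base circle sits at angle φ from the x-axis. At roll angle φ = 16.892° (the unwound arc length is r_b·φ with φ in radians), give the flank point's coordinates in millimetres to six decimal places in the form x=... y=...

x=16.484268 y=0.133894

pitch radius r_p = m·N/2 = 1.827·18/2 = 16.443000
base radius r_b = r_p·cos α = 16.443000·cos 15.925° = 15.811945
roll angle φ = 16.892° = 0.29482102 rad
x = r_b·(cos φ + φ·sin φ) = 15.811945·(0.95685416 + 0.29482102·0.29056859) = 16.484268
y = r_b·(sin φ − φ·cos φ) = 15.811945·(0.29056859 − 0.29482102·0.95685416) = 0.133894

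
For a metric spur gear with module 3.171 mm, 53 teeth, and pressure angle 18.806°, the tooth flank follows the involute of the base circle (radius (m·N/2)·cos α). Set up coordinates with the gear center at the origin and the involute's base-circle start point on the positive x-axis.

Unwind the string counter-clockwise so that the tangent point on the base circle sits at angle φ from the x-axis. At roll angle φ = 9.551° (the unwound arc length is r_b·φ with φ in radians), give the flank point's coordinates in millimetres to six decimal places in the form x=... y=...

pitch radius r_p = m·N/2 = 3.171·53/2 = 84.031500
base radius r_b = r_p·cos α = 84.031500·cos 18.806° = 79.545521
roll angle φ = 9.551° = 0.16669640 rad
x = r_b·(cos φ + φ·sin φ) = 79.545521·(0.98613830 + 0.16669640·0.16592545) = 80.643048
y = r_b·(sin φ − φ·cos φ) = 79.545521·(0.16592545 − 0.16669640·0.98613830) = 0.122480

x=80.643048 y=0.122480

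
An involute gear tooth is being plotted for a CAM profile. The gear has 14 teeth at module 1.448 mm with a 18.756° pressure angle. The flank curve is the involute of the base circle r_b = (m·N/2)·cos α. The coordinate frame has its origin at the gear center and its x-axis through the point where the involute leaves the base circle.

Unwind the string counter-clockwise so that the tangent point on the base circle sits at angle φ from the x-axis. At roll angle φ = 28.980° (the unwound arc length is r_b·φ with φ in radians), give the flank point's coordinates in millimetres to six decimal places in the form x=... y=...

x=10.748026 y=0.403481

pitch radius r_p = m·N/2 = 1.448·14/2 = 10.136000
base radius r_b = r_p·cos α = 10.136000·cos 18.756° = 9.597743
roll angle φ = 28.980° = 0.50579642 rad
x = r_b·(cos φ + φ·sin φ) = 9.597743·(0.87478888 + 0.50579642·0.48450429) = 10.748026
y = r_b·(sin φ − φ·cos φ) = 9.597743·(0.48450429 − 0.50579642·0.87478888) = 0.403481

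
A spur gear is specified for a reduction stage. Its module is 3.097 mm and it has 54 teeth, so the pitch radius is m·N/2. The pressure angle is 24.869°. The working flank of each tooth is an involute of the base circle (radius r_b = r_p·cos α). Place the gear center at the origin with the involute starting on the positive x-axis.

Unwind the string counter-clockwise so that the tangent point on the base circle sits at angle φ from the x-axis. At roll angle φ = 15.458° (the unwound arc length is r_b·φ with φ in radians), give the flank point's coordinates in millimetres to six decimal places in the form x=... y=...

x=78.576157 y=0.493002

pitch radius r_p = m·N/2 = 3.097·54/2 = 83.619000
base radius r_b = r_p·cos α = 83.619000·cos 24.869° = 75.865151
roll angle φ = 15.458° = 0.26979300 rad
x = r_b·(cos φ + φ·sin φ) = 75.865151·(0.96382609 + 0.26979300·0.26653193) = 78.576157
y = r_b·(sin φ − φ·cos φ) = 75.865151·(0.26653193 − 0.26979300·0.96382609) = 0.493002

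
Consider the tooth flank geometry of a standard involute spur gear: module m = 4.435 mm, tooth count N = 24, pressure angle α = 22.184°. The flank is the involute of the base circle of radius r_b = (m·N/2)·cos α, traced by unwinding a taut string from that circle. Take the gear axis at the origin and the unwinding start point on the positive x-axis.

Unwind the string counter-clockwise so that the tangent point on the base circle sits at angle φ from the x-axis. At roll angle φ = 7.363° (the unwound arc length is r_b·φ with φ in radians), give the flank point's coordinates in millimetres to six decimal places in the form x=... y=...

pitch radius r_p = m·N/2 = 4.435·24/2 = 53.220000
base radius r_b = r_p·cos α = 53.220000·cos 22.184° = 49.280446
roll angle φ = 7.363° = 0.12850859 rad
x = r_b·(cos φ + φ·sin φ) = 49.280446·(0.99175413 + 0.12850859·0.12815518) = 49.685687
y = r_b·(sin φ − φ·cos φ) = 49.280446·(0.12815518 − 0.12850859·0.99175413) = 0.034804

x=49.685687 y=0.034804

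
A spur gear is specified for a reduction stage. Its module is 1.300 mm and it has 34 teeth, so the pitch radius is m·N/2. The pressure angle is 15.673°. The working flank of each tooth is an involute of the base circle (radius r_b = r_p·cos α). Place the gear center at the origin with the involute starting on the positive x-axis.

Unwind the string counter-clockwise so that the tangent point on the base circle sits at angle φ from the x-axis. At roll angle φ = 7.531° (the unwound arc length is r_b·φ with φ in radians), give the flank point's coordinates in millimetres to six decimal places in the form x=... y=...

x=21.461319 y=0.016079

pitch radius r_p = m·N/2 = 1.300·34/2 = 22.100000
base radius r_b = r_p·cos α = 22.100000·cos 15.673° = 21.278303
roll angle φ = 7.531° = 0.13144075 rad
x = r_b·(cos φ + φ·sin φ) = 21.278303·(0.99137409 + 0.13144075·0.13106260) = 21.461319
y = r_b·(sin φ − φ·cos φ) = 21.278303·(0.13106260 − 0.13144075·0.99137409) = 0.016079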